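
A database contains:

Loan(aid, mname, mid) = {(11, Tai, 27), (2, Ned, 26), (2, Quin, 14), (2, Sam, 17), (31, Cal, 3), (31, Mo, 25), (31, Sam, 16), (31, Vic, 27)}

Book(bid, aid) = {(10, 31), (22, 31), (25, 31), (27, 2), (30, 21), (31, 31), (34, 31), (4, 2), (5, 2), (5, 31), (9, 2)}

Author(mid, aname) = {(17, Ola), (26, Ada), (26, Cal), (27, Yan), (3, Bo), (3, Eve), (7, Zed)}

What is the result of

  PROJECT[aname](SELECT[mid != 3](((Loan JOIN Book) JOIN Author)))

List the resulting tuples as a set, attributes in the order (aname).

Natural join on aid: {(2, Ned, 26, 27), (2, Ned, 26, 4), (2, Ned, 26, 5), (2, Ned, 26, 9), (2, Quin, 14, 27), (2, Quin, 14, 4), (2, Quin, 14, 5), (2, Quin, 14, 9), (2, Sam, 17, 27), (2, Sam, 17, 4), (2, Sam, 17, 5), (2, Sam, 17, 9), (31, Cal, 3, 10), (31, Cal, 3, 22), (31, Cal, 3, 25), (31, Cal, 3, 31), (31, Cal, 3, 34), (31, Cal, 3, 5), (31, Mo, 25, 10), (31, Mo, 25, 22), (31, Mo, 25, 25), (31, Mo, 25, 31), (31, Mo, 25, 34), (31, Mo, 25, 5), (31, Sam, 16, 10), (31, Sam, 16, 22), (31, Sam, 16, 25), (31, Sam, 16, 31), (31, Sam, 16, 34), (31, Sam, 16, 5), (31, Vic, 27, 10), (31, Vic, 27, 22), (31, Vic, 27, 25), (31, Vic, 27, 31), (31, Vic, 27, 34), (31, Vic, 27, 5)}
Natural join on mid: {(2, Ned, 26, 27, Ada), (2, Ned, 26, 27, Cal), (2, Ned, 26, 4, Ada), (2, Ned, 26, 4, Cal), (2, Ned, 26, 5, Ada), (2, Ned, 26, 5, Cal), (2, Ned, 26, 9, Ada), (2, Ned, 26, 9, Cal), (2, Sam, 17, 27, Ola), (2, Sam, 17, 4, Ola), (2, Sam, 17, 5, Ola), (2, Sam, 17, 9, Ola), (31, Cal, 3, 10, Bo), (31, Cal, 3, 10, Eve), (31, Cal, 3, 22, Bo), (31, Cal, 3, 22, Eve), (31, Cal, 3, 25, Bo), (31, Cal, 3, 25, Eve), (31, Cal, 3, 31, Bo), (31, Cal, 3, 31, Eve), (31, Cal, 3, 34, Bo), (31, Cal, 3, 34, Eve), (31, Cal, 3, 5, Bo), (31, Cal, 3, 5, Eve), (31, Vic, 27, 10, Yan), (31, Vic, 27, 22, Yan), (31, Vic, 27, 25, Yan), (31, Vic, 27, 31, Yan), (31, Vic, 27, 34, Yan), (31, Vic, 27, 5, Yan)}
Selection mid != 3: {(2, Ned, 26, 27, Ada), (2, Ned, 26, 27, Cal), (2, Ned, 26, 4, Ada), (2, Ned, 26, 4, Cal), (2, Ned, 26, 5, Ada), (2, Ned, 26, 5, Cal), (2, Ned, 26, 9, Ada), (2, Ned, 26, 9, Cal), (2, Sam, 17, 27, Ola), (2, Sam, 17, 4, Ola), (2, Sam, 17, 5, Ola), (2, Sam, 17, 9, Ola), (31, Vic, 27, 10, Yan), (31, Vic, 27, 22, Yan), (31, Vic, 27, 25, Yan), (31, Vic, 27, 31, Yan), (31, Vic, 27, 34, Yan), (31, Vic, 27, 5, Yan)}
π_{aname} gives {Ada, Cal, Ola, Yan} (14 duplicate(s) eliminated).

{Ada, Cal, Ola, Yan}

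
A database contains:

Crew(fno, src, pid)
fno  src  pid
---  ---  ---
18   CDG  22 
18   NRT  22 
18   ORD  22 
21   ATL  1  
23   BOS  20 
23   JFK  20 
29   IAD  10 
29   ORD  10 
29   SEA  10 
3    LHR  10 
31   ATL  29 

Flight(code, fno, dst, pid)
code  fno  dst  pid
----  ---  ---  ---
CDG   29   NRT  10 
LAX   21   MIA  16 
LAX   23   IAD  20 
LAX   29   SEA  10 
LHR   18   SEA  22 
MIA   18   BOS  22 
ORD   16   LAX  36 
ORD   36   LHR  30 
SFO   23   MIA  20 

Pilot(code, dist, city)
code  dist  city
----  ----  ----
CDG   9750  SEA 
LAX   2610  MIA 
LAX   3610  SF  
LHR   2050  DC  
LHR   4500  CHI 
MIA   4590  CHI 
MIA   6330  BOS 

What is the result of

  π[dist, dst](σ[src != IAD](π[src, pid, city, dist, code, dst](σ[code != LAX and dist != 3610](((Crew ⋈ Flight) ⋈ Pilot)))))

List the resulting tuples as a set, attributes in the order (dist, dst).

{(2050, SEA), (4500, SEA), (4590, BOS), (6330, BOS), (9750, NRT)}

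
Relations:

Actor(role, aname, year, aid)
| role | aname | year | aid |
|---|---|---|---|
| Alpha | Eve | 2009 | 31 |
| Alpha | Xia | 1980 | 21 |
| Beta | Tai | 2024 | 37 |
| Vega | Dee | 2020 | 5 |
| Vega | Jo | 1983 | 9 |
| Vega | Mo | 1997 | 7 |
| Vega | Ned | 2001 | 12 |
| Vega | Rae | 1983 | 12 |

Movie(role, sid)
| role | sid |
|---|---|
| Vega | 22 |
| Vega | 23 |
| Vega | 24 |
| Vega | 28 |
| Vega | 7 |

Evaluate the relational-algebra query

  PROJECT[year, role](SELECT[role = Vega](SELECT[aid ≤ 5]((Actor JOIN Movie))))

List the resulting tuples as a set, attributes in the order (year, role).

Joining Actor and Movie on role yields {(Vega, Dee, 2020, 5, 22), (Vega, Dee, 2020, 5, 23), (Vega, Dee, 2020, 5, 24), (Vega, Dee, 2020, 5, 28), (Vega, Dee, 2020, 5, 7), (Vega, Jo, 1983, 9, 22), (Vega, Jo, 1983, 9, 23), (Vega, Jo, 1983, 9, 24), (Vega, Jo, 1983, 9, 28), (Vega, Jo, 1983, 9, 7), (Vega, Mo, 1997, 7, 22), (Vega, Mo, 1997, 7, 23), (Vega, Mo, 1997, 7, 24), (Vega, Mo, 1997, 7, 28), (Vega, Mo, 1997, 7, 7), (Vega, Ned, 2001, 12, 22), (Vega, Ned, 2001, 12, 23), (Vega, Ned, 2001, 12, 24), (Vega, Ned, 2001, 12, 28), (Vega, Ned, 2001, 12, 7), (Vega, Rae, 1983, 12, 22), (Vega, Rae, 1983, 12, 23), (Vega, Rae, 1983, 12, 24), (Vega, Rae, 1983, 12, 28), (Vega, Rae, 1983, 12, 7)}.
Filtering on aid ≤ 5 leaves {(Vega, Dee, 2020, 5, 22), (Vega, Dee, 2020, 5, 23), (Vega, Dee, 2020, 5, 24), (Vega, Dee, 2020, 5, 28), (Vega, Dee, 2020, 5, 7)}.
Filtering on role = Vega leaves {(Vega, Dee, 2020, 5, 22), (Vega, Dee, 2020, 5, 23), (Vega, Dee, 2020, 5, 24), (Vega, Dee, 2020, 5, 28), (Vega, Dee, 2020, 5, 7)}.
Keep only column(s) year, role (4 duplicate(s) eliminated): {(2020, Vega)}

{(2020, Vega)}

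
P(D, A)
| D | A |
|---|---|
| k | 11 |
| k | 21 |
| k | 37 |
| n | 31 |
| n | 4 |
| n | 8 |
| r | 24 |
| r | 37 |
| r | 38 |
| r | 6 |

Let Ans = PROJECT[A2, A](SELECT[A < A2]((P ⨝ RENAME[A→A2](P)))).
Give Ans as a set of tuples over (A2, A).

{(21, 11), (24, 6), (31, 4), (31, 8), (37, 11), (37, 21), (37, 24), (37, 6), (38, 24), (38, 37), (38, 6), (8, 4)}

ρ[A→A2]: schema becomes (D, A2); tuples unchanged.
Joining P and RENAME[A→A2](P) on D yields {(k, 11, 11), (k, 11, 21), (k, 11, 37), (k, 21, 11), (k, 21, 21), (k, 21, 37), (k, 37, 11), (k, 37, 21), (k, 37, 37), (n, 31, 31), (n, 31, 4), (n, 31, 8), (n, 4, 31), (n, 4, 4), (n, 4, 8), (n, 8, 31), (n, 8, 4), (n, 8, 8), (r, 24, 24), (r, 24, 37), (r, 24, 38), (r, 24, 6), (r, 37, 24), (r, 37, 37), (r, 37, 38), (r, 37, 6), (r, 38, 24), (r, 38, 37), (r, 38, 38), (r, 38, 6), (r, 6, 24), (r, 6, 37), (r, 6, 38), (r, 6, 6)}.
Apply σ_{A < A2}; surviving tuples: {(k, 11, 21), (k, 11, 37), (k, 21, 37), (n, 4, 31), (n, 4, 8), (n, 8, 31), (r, 24, 37), (r, 24, 38), (r, 37, 38), (r, 6, 24), (r, 6, 37), (r, 6, 38)}
Keep only column(s) A2, A: {(21, 11), (24, 6), (31, 4), (31, 8), (37, 11), (37, 21), (37, 24), (37, 6), (38, 24), (38, 37), (38, 6), (8, 4)}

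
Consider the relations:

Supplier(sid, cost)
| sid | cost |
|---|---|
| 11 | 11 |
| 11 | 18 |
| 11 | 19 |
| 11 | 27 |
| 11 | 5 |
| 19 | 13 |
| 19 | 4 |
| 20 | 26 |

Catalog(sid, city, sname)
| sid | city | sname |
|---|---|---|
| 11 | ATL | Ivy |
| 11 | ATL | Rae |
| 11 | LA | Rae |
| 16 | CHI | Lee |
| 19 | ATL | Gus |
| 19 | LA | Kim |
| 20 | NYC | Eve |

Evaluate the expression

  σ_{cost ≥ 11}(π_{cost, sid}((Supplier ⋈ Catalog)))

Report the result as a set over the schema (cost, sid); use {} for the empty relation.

{(11, 11), (13, 19), (18, 11), (19, 11), (26, 20), (27, 11)}

Joining Supplier and Catalog on sid yields {(11, 11, ATL, Ivy), (11, 11, ATL, Rae), (11, 11, LA, Rae), (11, 18, ATL, Ivy), (11, 18, ATL, Rae), (11, 18, LA, Rae), (11, 19, ATL, Ivy), (11, 19, ATL, Rae), (11, 19, LA, Rae), (11, 27, ATL, Ivy), (11, 27, ATL, Rae), (11, 27, LA, Rae), (11, 5, ATL, Ivy), (11, 5, ATL, Rae), (11, 5, LA, Rae), (19, 13, ATL, Gus), (19, 13, LA, Kim), (19, 4, ATL, Gus), (19, 4, LA, Kim), (20, 26, NYC, Eve)}.
Projecting to cost, sid (12 duplicate(s) eliminated): {(11, 11), (13, 19), (18, 11), (19, 11), (26, 20), (27, 11), (4, 19), (5, 11)}
σ[cost ≥ 11]: keep tuples satisfying cost ≥ 11 → {(11, 11), (13, 19), (18, 11), (19, 11), (26, 20), (27, 11)}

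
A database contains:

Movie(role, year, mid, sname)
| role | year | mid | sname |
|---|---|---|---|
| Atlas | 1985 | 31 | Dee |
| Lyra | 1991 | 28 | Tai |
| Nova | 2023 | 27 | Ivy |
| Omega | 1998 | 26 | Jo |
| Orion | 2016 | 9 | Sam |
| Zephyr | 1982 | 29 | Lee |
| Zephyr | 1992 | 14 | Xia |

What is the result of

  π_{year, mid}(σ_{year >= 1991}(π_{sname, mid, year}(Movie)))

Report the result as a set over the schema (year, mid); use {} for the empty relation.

{(1991, 28), (1992, 14), (1998, 26), (2016, 9), (2023, 27)}

Keep only column(s) sname, mid, year: {(Dee, 31, 1985), (Ivy, 27, 2023), (Jo, 26, 1998), (Lee, 29, 1982), (Sam, 9, 2016), (Tai, 28, 1991), (Xia, 14, 1992)}
Apply σ_{year >= 1991}; surviving tuples: {(Ivy, 27, 2023), (Jo, 26, 1998), (Sam, 9, 2016), (Tai, 28, 1991), (Xia, 14, 1992)}
Keep only column(s) year, mid: {(1991, 28), (1992, 14), (1998, 26), (2016, 9), (2023, 27)}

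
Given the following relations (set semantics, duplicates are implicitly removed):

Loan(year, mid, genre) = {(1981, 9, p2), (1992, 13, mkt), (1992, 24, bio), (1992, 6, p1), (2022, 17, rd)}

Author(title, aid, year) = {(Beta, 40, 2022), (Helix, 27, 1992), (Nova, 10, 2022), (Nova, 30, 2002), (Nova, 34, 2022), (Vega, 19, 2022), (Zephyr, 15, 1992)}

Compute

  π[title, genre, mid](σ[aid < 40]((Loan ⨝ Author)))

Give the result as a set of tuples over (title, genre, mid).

Joining Loan and Author on year yields {(1992, 13, mkt, Helix, 27), (1992, 13, mkt, Zephyr, 15), (1992, 24, bio, Helix, 27), (1992, 24, bio, Zephyr, 15), (1992, 6, p1, Helix, 27), (1992, 6, p1, Zephyr, 15), (2022, 17, rd, Beta, 40), (2022, 17, rd, Nova, 10), (2022, 17, rd, Nova, 34), (2022, 17, rd, Vega, 19)}.
Apply σ_{aid < 40}; surviving tuples: {(1992, 13, mkt, Helix, 27), (1992, 13, mkt, Zephyr, 15), (1992, 24, bio, Helix, 27), (1992, 24, bio, Zephyr, 15), (1992, 6, p1, Helix, 27), (1992, 6, p1, Zephyr, 15), (2022, 17, rd, Nova, 10), (2022, 17, rd, Nova, 34), (2022, 17, rd, Vega, 19)}
π[title, genre, mid]: project onto (title, genre, mid) (1 duplicate(s) eliminated) → {(Helix, bio, 24), (Helix, mkt, 13), (Helix, p1, 6), (Nova, rd, 17), (Vega, rd, 17), (Zephyr, bio, 24), (Zephyr, mkt, 13), (Zephyr, p1, 6)}

{(Helix, bio, 24), (Helix, mkt, 13), (Helix, p1, 6), (Nova, rd, 17), (Vega, rd, 17), (Zephyr, bio, 24), (Zephyr, mkt, 13), (Zephyr, p1, 6)}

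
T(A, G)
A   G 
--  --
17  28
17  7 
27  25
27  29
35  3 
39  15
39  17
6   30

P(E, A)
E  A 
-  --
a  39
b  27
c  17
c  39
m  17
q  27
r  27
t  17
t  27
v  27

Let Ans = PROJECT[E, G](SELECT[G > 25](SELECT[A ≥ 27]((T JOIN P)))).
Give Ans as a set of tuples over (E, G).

{(b, 29), (q, 29), (r, 29), (t, 29), (v, 29)}

Natural join on A: {(17, 28, c), (17, 28, m), (17, 28, t), (17, 7, c), (17, 7, m), (17, 7, t), (27, 25, b), (27, 25, q), (27, 25, r), (27, 25, t), (27, 25, v), (27, 29, b), (27, 29, q), (27, 29, r), (27, 29, t), (27, 29, v), (39, 15, a), (39, 15, c), (39, 17, a), (39, 17, c)}
Apply σ_{A ≥ 27}; surviving tuples: {(27, 25, b), (27, 25, q), (27, 25, r), (27, 25, t), (27, 25, v), (27, 29, b), (27, 29, q), (27, 29, r), (27, 29, t), (27, 29, v), (39, 15, a), (39, 15, c), (39, 17, a), (39, 17, c)}
Apply σ_{G > 25}; surviving tuples: {(27, 29, b), (27, 29, q), (27, 29, r), (27, 29, t), (27, 29, v)}
π[E, G]: project onto (E, G) → {(b, 29), (q, 29), (r, 29), (t, 29), (v, 29)}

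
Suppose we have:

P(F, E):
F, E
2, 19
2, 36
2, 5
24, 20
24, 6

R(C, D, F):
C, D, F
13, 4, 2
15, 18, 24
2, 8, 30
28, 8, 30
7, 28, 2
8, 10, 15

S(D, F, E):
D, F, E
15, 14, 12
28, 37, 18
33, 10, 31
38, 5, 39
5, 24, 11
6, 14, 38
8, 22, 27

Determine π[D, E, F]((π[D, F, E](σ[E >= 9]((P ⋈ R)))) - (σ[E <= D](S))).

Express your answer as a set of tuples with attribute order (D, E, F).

Natural join on F: {(2, 19, 13, 4), (2, 19, 7, 28), (2, 36, 13, 4), (2, 36, 7, 28), (2, 5, 13, 4), (2, 5, 7, 28), (24, 20, 15, 18), (24, 6, 15, 18)}
Apply σ_{E >= 9}; surviving tuples: {(2, 19, 13, 4), (2, 19, 7, 28), (2, 36, 13, 4), (2, 36, 7, 28), (24, 20, 15, 18)}
Projecting to D, F, E: {(18, 24, 20), (28, 2, 19), (28, 2, 36), (4, 2, 19), (4, 2, 36)}
Apply σ_{E <= D}; surviving tuples: {(15, 14, 12), (28, 37, 18), (33, 10, 31)}
Difference: {(18, 24, 20), (28, 2, 19), (28, 2, 36), (4, 2, 19), (4, 2, 36)} with {(15, 14, 12), (28, 37, 18), (33, 10, 31)} → {(18, 24, 20), (28, 2, 19), (28, 2, 36), (4, 2, 19), (4, 2, 36)}
Projecting to D, E, F: {(18, 20, 24), (28, 19, 2), (28, 36, 2), (4, 19, 2), (4, 36, 2)}

{(18, 20, 24), (28, 19, 2), (28, 36, 2), (4, 19, 2), (4, 36, 2)}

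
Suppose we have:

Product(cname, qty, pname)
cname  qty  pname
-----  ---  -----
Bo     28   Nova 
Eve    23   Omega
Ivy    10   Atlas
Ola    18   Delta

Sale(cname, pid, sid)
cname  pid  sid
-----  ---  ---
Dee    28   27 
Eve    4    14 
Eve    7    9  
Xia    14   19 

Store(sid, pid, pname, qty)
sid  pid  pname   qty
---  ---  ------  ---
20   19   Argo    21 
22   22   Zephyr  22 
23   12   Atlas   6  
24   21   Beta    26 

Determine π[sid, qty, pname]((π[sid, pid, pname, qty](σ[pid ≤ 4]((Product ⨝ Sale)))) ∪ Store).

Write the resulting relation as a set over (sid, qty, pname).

{(14, 23, Omega), (20, 21, Argo), (22, 22, Zephyr), (23, 6, Atlas), (24, 26, Beta)}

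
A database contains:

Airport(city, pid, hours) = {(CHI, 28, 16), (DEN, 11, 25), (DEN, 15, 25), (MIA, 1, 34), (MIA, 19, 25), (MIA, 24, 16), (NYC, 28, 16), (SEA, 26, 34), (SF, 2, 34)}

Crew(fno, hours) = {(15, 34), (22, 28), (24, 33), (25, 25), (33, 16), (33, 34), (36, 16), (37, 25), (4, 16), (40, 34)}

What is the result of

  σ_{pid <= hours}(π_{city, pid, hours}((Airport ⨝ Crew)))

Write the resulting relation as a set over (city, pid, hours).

Airport ⋈ Crew (natural join on hours): {(CHI, 28, 16, 33), (CHI, 28, 16, 36), (CHI, 28, 16, 4), (DEN, 11, 25, 25), (DEN, 11, 25, 37), (DEN, 15, 25, 25), (DEN, 15, 25, 37), (MIA, 1, 34, 15), (MIA, 1, 34, 33), (MIA, 1, 34, 40), (MIA, 19, 25, 25), (MIA, 19, 25, 37), (MIA, 24, 16, 33), (MIA, 24, 16, 36), (MIA, 24, 16, 4), (NYC, 28, 16, 33), (NYC, 28, 16, 36), (NYC, 28, 16, 4), (SEA, 26, 34, 15), (SEA, 26, 34, 33), (SEA, 26, 34, 40), (SF, 2, 34, 15), (SF, 2, 34, 33), (SF, 2, 34, 40)}
π_{city, pid, hours} gives {(CHI, 28, 16), (DEN, 11, 25), (DEN, 15, 25), (MIA, 1, 34), (MIA, 19, 25), (MIA, 24, 16), (NYC, 28, 16), (SEA, 26, 34), (SF, 2, 34)} (15 duplicate(s) eliminated).
Selection pid <= hours: {(DEN, 11, 25), (DEN, 15, 25), (MIA, 1, 34), (MIA, 19, 25), (SEA, 26, 34), (SF, 2, 34)}

{(DEN, 11, 25), (DEN, 15, 25), (MIA, 1, 34), (MIA, 19, 25), (SEA, 26, 34), (SF, 2, 34)}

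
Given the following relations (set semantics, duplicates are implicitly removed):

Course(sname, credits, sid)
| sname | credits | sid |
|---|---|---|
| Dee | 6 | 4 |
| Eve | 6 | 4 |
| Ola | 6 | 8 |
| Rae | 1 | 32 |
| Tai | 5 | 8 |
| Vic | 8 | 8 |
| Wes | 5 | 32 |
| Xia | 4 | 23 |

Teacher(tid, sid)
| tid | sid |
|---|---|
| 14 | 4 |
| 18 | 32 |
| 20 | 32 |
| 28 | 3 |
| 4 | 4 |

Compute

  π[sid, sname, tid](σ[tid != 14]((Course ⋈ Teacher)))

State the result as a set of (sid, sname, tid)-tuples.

Natural join on sid: {(Dee, 6, 4, 14), (Dee, 6, 4, 4), (Eve, 6, 4, 14), (Eve, 6, 4, 4), (Rae, 1, 32, 18), (Rae, 1, 32, 20), (Wes, 5, 32, 18), (Wes, 5, 32, 20)}
σ[tid != 14]: keep tuples satisfying tid != 14 → {(Dee, 6, 4, 4), (Eve, 6, 4, 4), (Rae, 1, 32, 18), (Rae, 1, 32, 20), (Wes, 5, 32, 18), (Wes, 5, 32, 20)}
π_{sid, sname, tid} gives {(32, Rae, 18), (32, Rae, 20), (32, Wes, 18), (32, Wes, 20), (4, Dee, 4), (4, Eve, 4)}.

{(32, Rae, 18), (32, Rae, 20), (32, Wes, 18), (32, Wes, 20), (4, Dee, 4), (4, Eve, 4)}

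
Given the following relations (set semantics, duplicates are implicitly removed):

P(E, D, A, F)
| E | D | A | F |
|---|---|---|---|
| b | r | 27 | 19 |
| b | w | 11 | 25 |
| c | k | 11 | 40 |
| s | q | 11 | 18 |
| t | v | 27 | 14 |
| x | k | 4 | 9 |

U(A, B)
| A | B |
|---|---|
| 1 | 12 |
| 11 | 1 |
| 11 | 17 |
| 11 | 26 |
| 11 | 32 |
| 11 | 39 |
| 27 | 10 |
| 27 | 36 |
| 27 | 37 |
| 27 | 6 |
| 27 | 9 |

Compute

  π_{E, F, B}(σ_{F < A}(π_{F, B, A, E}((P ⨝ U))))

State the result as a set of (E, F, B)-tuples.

P ⋈ U (natural join on A): {(b, r, 27, 19, 10), (b, r, 27, 19, 36), (b, r, 27, 19, 37), (b, r, 27, 19, 6), (b, r, 27, 19, 9), (b, w, 11, 25, 1), (b, w, 11, 25, 17), (b, w, 11, 25, 26), (b, w, 11, 25, 32), (b, w, 11, 25, 39), (c, k, 11, 40, 1), (c, k, 11, 40, 17), (c, k, 11, 40, 26), (c, k, 11, 40, 32), (c, k, 11, 40, 39), (s, q, 11, 18, 1), (s, q, 11, 18, 17), (s, q, 11, 18, 26), (s, q, 11, 18, 32), (s, q, 11, 18, 39), (t, v, 27, 14, 10), (t, v, 27, 14, 36), (t, v, 27, 14, 37), (t, v, 27, 14, 6), (t, v, 27, 14, 9)}
Projecting to F, B, A, E: {(14, 10, 27, t), (14, 36, 27, t), (14, 37, 27, t), (14, 6, 27, t), (14, 9, 27, t), (18, 1, 11, s), (18, 17, 11, s), (18, 26, 11, s), (18, 32, 11, s), (18, 39, 11, s), (19, 10, 27, b), (19, 36, 27, b), (19, 37, 27, b), (19, 6, 27, b), (19, 9, 27, b), (25, 1, 11, b), (25, 17, 11, b), (25, 26, 11, b), (25, 32, 11, b), (25, 39, 11, b), (40, 1, 11, c), (40, 17, 11, c), (40, 26, 11, c), (40, 32, 11, c), (40, 39, 11, c)}
σ[F < A]: keep tuples satisfying F < A → {(14, 10, 27, t), (14, 36, 27, t), (14, 37, 27, t), (14, 6, 27, t), (14, 9, 27, t), (19, 10, 27, b), (19, 36, 27, b), (19, 37, 27, b), (19, 6, 27, b), (19, 9, 27, b)}
Projecting to E, F, B: {(b, 19, 10), (b, 19, 36), (b, 19, 37), (b, 19, 6), (b, 19, 9), (t, 14, 10), (t, 14, 36), (t, 14, 37), (t, 14, 6), (t, 14, 9)}

{(b, 19, 10), (b, 19, 36), (b, 19, 37), (b, 19, 6), (b, 19, 9), (t, 14, 10), (t, 14, 36), (t, 14, 37), (t, 14, 6), (t, 14, 9)}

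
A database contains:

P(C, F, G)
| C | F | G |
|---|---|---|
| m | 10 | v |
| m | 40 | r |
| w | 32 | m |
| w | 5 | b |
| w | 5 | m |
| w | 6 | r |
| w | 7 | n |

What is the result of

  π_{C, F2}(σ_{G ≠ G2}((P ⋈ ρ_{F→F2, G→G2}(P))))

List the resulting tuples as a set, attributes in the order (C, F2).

ρ[F→F2, G→G2]: schema becomes (C, F2, G2); tuples unchanged.
Joining P and ρ_{F→F2, G→G2}(P) on C yields {(m, 10, v, 10, v), (m, 10, v, 40, r), (m, 40, r, 10, v), (m, 40, r, 40, r), (w, 32, m, 32, m), (w, 32, m, 5, b), (w, 32, m, 5, m), (w, 32, m, 6, r), (w, 32, m, 7, n), (w, 5, b, 32, m), (w, 5, b, 5, b), (w, 5, b, 5, m), (w, 5, b, 6, r), (w, 5, b, 7, n), (w, 5, m, 32, m), (w, 5, m, 5, b), (w, 5, m, 5, m), (w, 5, m, 6, r), (w, 5, m, 7, n), (w, 6, r, 32, m), (w, 6, r, 5, b), (w, 6, r, 5, m), (w, 6, r, 6, r), (w, 6, r, 7, n), (w, 7, n, 32, m), (w, 7, n, 5, b), (w, 7, n, 5, m), (w, 7, n, 6, r), (w, 7, n, 7, n)}.
Apply σ_{G ≠ G2}; surviving tuples: {(m, 10, v, 40, r), (m, 40, r, 10, v), (w, 32, m, 5, b), (w, 32, m, 6, r), (w, 32, m, 7, n), (w, 5, b, 32, m), (w, 5, b, 5, m), (w, 5, b, 6, r), (w, 5, b, 7, n), (w, 5, m, 5, b), (w, 5, m, 6, r), (w, 5, m, 7, n), (w, 6, r, 32, m), (w, 6, r, 5, b), (w, 6, r, 5, m), (w, 6, r, 7, n), (w, 7, n, 32, m), (w, 7, n, 5, b), (w, 7, n, 5, m), (w, 7, n, 6, r)}
π[C, F2]: project onto (C, F2) (14 duplicate(s) eliminated) → {(m, 10), (m, 40), (w, 32), (w, 5), (w, 6), (w, 7)}

{(m, 10), (m, 40), (w, 32), (w, 5), (w, 6), (w, 7)}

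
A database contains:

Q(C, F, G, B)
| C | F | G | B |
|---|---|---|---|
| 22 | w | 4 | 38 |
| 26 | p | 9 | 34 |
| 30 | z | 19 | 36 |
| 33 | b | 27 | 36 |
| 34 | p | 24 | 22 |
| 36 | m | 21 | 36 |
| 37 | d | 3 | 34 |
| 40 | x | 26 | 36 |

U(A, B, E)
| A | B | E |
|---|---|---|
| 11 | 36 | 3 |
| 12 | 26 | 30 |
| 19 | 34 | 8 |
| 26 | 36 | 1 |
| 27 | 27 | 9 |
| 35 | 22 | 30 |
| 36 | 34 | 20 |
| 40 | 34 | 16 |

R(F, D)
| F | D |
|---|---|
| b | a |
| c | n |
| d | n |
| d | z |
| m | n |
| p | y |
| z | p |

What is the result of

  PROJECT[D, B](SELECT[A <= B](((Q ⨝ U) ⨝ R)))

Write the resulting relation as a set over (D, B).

Joining Q and U on B yields {(26, p, 9, 34, 19, 8), (26, p, 9, 34, 36, 20), (26, p, 9, 34, 40, 16), (30, z, 19, 36, 11, 3), (30, z, 19, 36, 26, 1), (33, b, 27, 36, 11, 3), (33, b, 27, 36, 26, 1), (34, p, 24, 22, 35, 30), (36, m, 21, 36, 11, 3), (36, m, 21, 36, 26, 1), (37, d, 3, 34, 19, 8), (37, d, 3, 34, 36, 20), (37, d, 3, 34, 40, 16), (40, x, 26, 36, 11, 3), (40, x, 26, 36, 26, 1)}.
Joining (Q ⨝ U) and R on F yields {(26, p, 9, 34, 19, 8, y), (26, p, 9, 34, 36, 20, y), (26, p, 9, 34, 40, 16, y), (30, z, 19, 36, 11, 3, p), (30, z, 19, 36, 26, 1, p), (33, b, 27, 36, 11, 3, a), (33, b, 27, 36, 26, 1, a), (34, p, 24, 22, 35, 30, y), (36, m, 21, 36, 11, 3, n), (36, m, 21, 36, 26, 1, n), (37, d, 3, 34, 19, 8, n), (37, d, 3, 34, 19, 8, z), (37, d, 3, 34, 36, 20, n), (37, d, 3, 34, 36, 20, z), (37, d, 3, 34, 40, 16, n), (37, d, 3, 34, 40, 16, z)}.
Selection A <= B: {(26, p, 9, 34, 19, 8, y), (30, z, 19, 36, 11, 3, p), (30, z, 19, 36, 26, 1, p), (33, b, 27, 36, 11, 3, a), (33, b, 27, 36, 26, 1, a), (36, m, 21, 36, 11, 3, n), (36, m, 21, 36, 26, 1, n), (37, d, 3, 34, 19, 8, n), (37, d, 3, 34, 19, 8, z)}
π[D, B]: project onto (D, B) (3 duplicate(s) eliminated) → {(a, 36), (n, 34), (n, 36), (p, 36), (y, 34), (z, 34)}

{(a, 36), (n, 34), (n, 36), (p, 36), (y, 34), (z, 34)}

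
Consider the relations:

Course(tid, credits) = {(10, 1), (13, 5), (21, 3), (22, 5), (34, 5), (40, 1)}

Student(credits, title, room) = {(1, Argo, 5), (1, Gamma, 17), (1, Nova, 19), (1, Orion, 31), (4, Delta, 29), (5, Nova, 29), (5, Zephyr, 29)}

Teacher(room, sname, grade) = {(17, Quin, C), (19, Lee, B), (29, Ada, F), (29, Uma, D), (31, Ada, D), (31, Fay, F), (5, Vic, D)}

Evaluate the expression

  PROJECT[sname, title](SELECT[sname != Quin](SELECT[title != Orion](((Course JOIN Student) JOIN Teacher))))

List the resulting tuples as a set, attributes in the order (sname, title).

{(Ada, Nova), (Ada, Zephyr), (Lee, Nova), (Uma, Nova), (Uma, Zephyr), (Vic, Argo)}

Course ⋈ Student (natural join on credits): {(10, 1, Argo, 5), (10, 1, Gamma, 17), (10, 1, Nova, 19), (10, 1, Orion, 31), (13, 5, Nova, 29), (13, 5, Zephyr, 29), (22, 5, Nova, 29), (22, 5, Zephyr, 29), (34, 5, Nova, 29), (34, 5, Zephyr, 29), (40, 1, Argo, 5), (40, 1, Gamma, 17), (40, 1, Nova, 19), (40, 1, Orion, 31)}
(Course JOIN Student) ⋈ Teacher (natural join on room): {(10, 1, Argo, 5, Vic, D), (10, 1, Gamma, 17, Quin, C), (10, 1, Nova, 19, Lee, B), (10, 1, Orion, 31, Ada, D), (10, 1, Orion, 31, Fay, F), (13, 5, Nova, 29, Ada, F), (13, 5, Nova, 29, Uma, D), (13, 5, Zephyr, 29, Ada, F), (13, 5, Zephyr, 29, Uma, D), (22, 5, Nova, 29, Ada, F), (22, 5, Nova, 29, Uma, D), (22, 5, Zephyr, 29, Ada, F), (22, 5, Zephyr, 29, Uma, D), (34, 5, Nova, 29, Ada, F), (34, 5, Nova, 29, Uma, D), (34, 5, Zephyr, 29, Ada, F), (34, 5, Zephyr, 29, Uma, D), (40, 1, Argo, 5, Vic, D), (40, 1, Gamma, 17, Quin, C), (40, 1, Nova, 19, Lee, B), (40, 1, Orion, 31, Ada, D), (40, 1, Orion, 31, Fay, F)}
Apply σ_{title != Orion}; surviving tuples: {(10, 1, Argo, 5, Vic, D), (10, 1, Gamma, 17, Quin, C), (10, 1, Nova, 19, Lee, B), (13, 5, Nova, 29, Ada, F), (13, 5, Nova, 29, Uma, D), (13, 5, Zephyr, 29, Ada, F), (13, 5, Zephyr, 29, Uma, D), (22, 5, Nova, 29, Ada, F), (22, 5, Nova, 29, Uma, D), (22, 5, Zephyr, 29, Ada, F), (22, 5, Zephyr, 29, Uma, D), (34, 5, Nova, 29, Ada, F), (34, 5, Nova, 29, Uma, D), (34, 5, Zephyr, 29, Ada, F), (34, 5, Zephyr, 29, Uma, D), (40, 1, Argo, 5, Vic, D), (40, 1, Gamma, 17, Quin, C), (40, 1, Nova, 19, Lee, B)}
Apply σ_{sname != Quin}; surviving tuples: {(10, 1, Argo, 5, Vic, D), (10, 1, Nova, 19, Lee, B), (13, 5, Nova, 29, Ada, F), (13, 5, Nova, 29, Uma, D), (13, 5, Zephyr, 29, Ada, F), (13, 5, Zephyr, 29, Uma, D), (22, 5, Nova, 29, Ada, F), (22, 5, Nova, 29, Uma, D), (22, 5, Zephyr, 29, Ada, F), (22, 5, Zephyr, 29, Uma, D), (34, 5, Nova, 29, Ada, F), (34, 5, Nova, 29, Uma, D), (34, 5, Zephyr, 29, Ada, F), (34, 5, Zephyr, 29, Uma, D), (40, 1, Argo, 5, Vic, D), (40, 1, Nova, 19, Lee, B)}
Projecting to sname, title (10 duplicate(s) eliminated): {(Ada, Nova), (Ada, Zephyr), (Lee, Nova), (Uma, Nova), (Uma, Zephyr), (Vic, Argo)}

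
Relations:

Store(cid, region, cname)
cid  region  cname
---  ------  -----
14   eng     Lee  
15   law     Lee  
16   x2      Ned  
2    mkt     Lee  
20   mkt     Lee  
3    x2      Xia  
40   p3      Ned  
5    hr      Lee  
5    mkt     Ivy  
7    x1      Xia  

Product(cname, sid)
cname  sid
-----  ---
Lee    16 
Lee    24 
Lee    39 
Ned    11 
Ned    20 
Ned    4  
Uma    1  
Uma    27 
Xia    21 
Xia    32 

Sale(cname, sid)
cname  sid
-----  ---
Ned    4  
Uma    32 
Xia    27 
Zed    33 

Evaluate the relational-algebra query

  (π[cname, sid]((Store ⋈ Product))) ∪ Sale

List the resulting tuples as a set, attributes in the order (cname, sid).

{(Lee, 16), (Lee, 24), (Lee, 39), (Ned, 11), (Ned, 20), (Ned, 4), (Uma, 32), (Xia, 21), (Xia, 27), (Xia, 32), (Zed, 33)}

Joining Store and Product on cname yields {(14, eng, Lee, 16), (14, eng, Lee, 24), (14, eng, Lee, 39), (15, law, Lee, 16), (15, law, Lee, 24), (15, law, Lee, 39), (16, x2, Ned, 11), (16, x2, Ned, 20), (16, x2, Ned, 4), (2, mkt, Lee, 16), (2, mkt, Lee, 24), (2, mkt, Lee, 39), (20, mkt, Lee, 16), (20, mkt, Lee, 24), (20, mkt, Lee, 39), (3, x2, Xia, 21), (3, x2, Xia, 32), (40, p3, Ned, 11), (40, p3, Ned, 20), (40, p3, Ned, 4), (5, hr, Lee, 16), (5, hr, Lee, 24), (5, hr, Lee, 39), (7, x1, Xia, 21), (7, x1, Xia, 32)}.
Keep only column(s) cname, sid (17 duplicate(s) eliminated): {(Lee, 16), (Lee, 24), (Lee, 39), (Ned, 11), (Ned, 20), (Ned, 4), (Xia, 21), (Xia, 32)}
Union: {(Lee, 16), (Lee, 24), (Lee, 39), (Ned, 11), (Ned, 20), (Ned, 4), (Xia, 21), (Xia, 32)} with {(Ned, 4), (Uma, 32), (Xia, 27), (Zed, 33)} → {(Lee, 16), (Lee, 24), (Lee, 39), (Ned, 11), (Ned, 20), (Ned, 4), (Uma, 32), (Xia, 21), (Xia, 27), (Xia, 32), (Zed, 33)}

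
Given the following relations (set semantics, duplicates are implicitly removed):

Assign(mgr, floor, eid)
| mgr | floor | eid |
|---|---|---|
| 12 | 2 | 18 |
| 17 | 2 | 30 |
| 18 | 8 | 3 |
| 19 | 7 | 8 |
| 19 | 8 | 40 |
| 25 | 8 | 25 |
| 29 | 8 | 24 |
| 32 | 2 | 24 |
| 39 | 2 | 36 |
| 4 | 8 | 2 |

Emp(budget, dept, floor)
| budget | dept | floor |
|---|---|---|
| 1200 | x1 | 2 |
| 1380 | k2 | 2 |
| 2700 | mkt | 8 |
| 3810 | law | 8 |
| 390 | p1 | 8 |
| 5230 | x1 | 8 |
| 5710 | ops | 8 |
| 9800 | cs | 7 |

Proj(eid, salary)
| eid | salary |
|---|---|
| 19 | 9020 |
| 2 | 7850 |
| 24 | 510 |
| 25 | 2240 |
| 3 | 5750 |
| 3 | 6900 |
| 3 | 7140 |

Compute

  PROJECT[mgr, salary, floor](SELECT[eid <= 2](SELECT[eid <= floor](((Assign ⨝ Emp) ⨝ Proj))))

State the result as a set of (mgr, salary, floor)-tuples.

{(4, 7850, 8)}

Assign ⋈ Emp (natural join on floor): {(12, 2, 18, 1200, x1), (12, 2, 18, 1380, k2), (17, 2, 30, 1200, x1), (17, 2, 30, 1380, k2), (18, 8, 3, 2700, mkt), (18, 8, 3, 3810, law), (18, 8, 3, 390, p1), (18, 8, 3, 5230, x1), (18, 8, 3, 5710, ops), (19, 7, 8, 9800, cs), (19, 8, 40, 2700, mkt), (19, 8, 40, 3810, law), (19, 8, 40, 390, p1), (19, 8, 40, 5230, x1), (19, 8, 40, 5710, ops), (25, 8, 25, 2700, mkt), (25, 8, 25, 3810, law), (25, 8, 25, 390, p1), (25, 8, 25, 5230, x1), (25, 8, 25, 5710, ops), (29, 8, 24, 2700, mkt), (29, 8, 24, 3810, law), (29, 8, 24, 390, p1), (29, 8, 24, 5230, x1), (29, 8, 24, 5710, ops), (32, 2, 24, 1200, x1), (32, 2, 24, 1380, k2), (39, 2, 36, 1200, x1), (39, 2, 36, 1380, k2), (4, 8, 2, 2700, mkt), (4, 8, 2, 3810, law), (4, 8, 2, 390, p1), (4, 8, 2, 5230, x1), (4, 8, 2, 5710, ops)}
(Assign ⨝ Emp) ⋈ Proj (natural join on eid): {(18, 8, 3, 2700, mkt, 5750), (18, 8, 3, 2700, mkt, 6900), (18, 8, 3, 2700, mkt, 7140), (18, 8, 3, 3810, law, 5750), (18, 8, 3, 3810, law, 6900), (18, 8, 3, 3810, law, 7140), (18, 8, 3, 390, p1, 5750), (18, 8, 3, 390, p1, 6900), (18, 8, 3, 390, p1, 7140), (18, 8, 3, 5230, x1, 5750), (18, 8, 3, 5230, x1, 6900), (18, 8, 3, 5230, x1, 7140), (18, 8, 3, 5710, ops, 5750), (18, 8, 3, 5710, ops, 6900), (18, 8, 3, 5710, ops, 7140), (25, 8, 25, 2700, mkt, 2240), (25, 8, 25, 3810, law, 2240), (25, 8, 25, 390, p1, 2240), (25, 8, 25, 5230, x1, 2240), (25, 8, 25, 5710, ops, 2240), (29, 8, 24, 2700, mkt, 510), (29, 8, 24, 3810, law, 510), (29, 8, 24, 390, p1, 510), (29, 8, 24, 5230, x1, 510), (29, 8, 24, 5710, ops, 510), (32, 2, 24, 1200, x1, 510), (32, 2, 24, 1380, k2, 510), (4, 8, 2, 2700, mkt, 7850), (4, 8, 2, 3810, law, 7850), (4, 8, 2, 390, p1, 7850), (4, 8, 2, 5230, x1, 7850), (4, 8, 2, 5710, ops, 7850)}
Selection eid <= floor: {(18, 8, 3, 2700, mkt, 5750), (18, 8, 3, 2700, mkt, 6900), (18, 8, 3, 2700, mkt, 7140), (18, 8, 3, 3810, law, 5750), (18, 8, 3, 3810, law, 6900), (18, 8, 3, 3810, law, 7140), (18, 8, 3, 390, p1, 5750), (18, 8, 3, 390, p1, 6900), (18, 8, 3, 390, p1, 7140), (18, 8, 3, 5230, x1, 5750), (18, 8, 3, 5230, x1, 6900), (18, 8, 3, 5230, x1, 7140), (18, 8, 3, 5710, ops, 5750), (18, 8, 3, 5710, ops, 6900), (18, 8, 3, 5710, ops, 7140), (4, 8, 2, 2700, mkt, 7850), (4, 8, 2, 3810, law, 7850), (4, 8, 2, 390, p1, 7850), (4, 8, 2, 5230, x1, 7850), (4, 8, 2, 5710, ops, 7850)}
Selection eid <= 2: {(4, 8, 2, 2700, mkt, 7850), (4, 8, 2, 3810, law, 7850), (4, 8, 2, 390, p1, 7850), (4, 8, 2, 5230, x1, 7850), (4, 8, 2, 5710, ops, 7850)}
Keep only column(s) mgr, salary, floor (4 duplicate(s) eliminated): {(4, 7850, 8)}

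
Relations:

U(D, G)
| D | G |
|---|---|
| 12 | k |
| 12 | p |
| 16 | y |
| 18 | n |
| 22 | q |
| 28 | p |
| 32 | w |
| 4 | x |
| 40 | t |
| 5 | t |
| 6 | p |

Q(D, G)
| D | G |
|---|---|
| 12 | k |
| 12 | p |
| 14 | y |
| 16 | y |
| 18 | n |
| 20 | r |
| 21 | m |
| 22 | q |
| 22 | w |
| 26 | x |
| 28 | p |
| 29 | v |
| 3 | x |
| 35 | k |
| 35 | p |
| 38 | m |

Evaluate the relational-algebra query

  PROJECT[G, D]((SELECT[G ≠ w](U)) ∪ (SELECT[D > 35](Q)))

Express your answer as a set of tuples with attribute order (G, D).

{(k, 12), (m, 38), (n, 18), (p, 12), (p, 28), (p, 6), (q, 22), (t, 40), (t, 5), (x, 4), (y, 16)}

Apply σ_{G ≠ w}; surviving tuples: {(12, k), (12, p), (16, y), (18, n), (22, q), (28, p), (4, x), (40, t), (5, t), (6, p)}
Apply σ_{D > 35}; surviving tuples: {(38, m)}
Taking the union: {(12, k), (12, p), (16, y), (18, n), (22, q), (28, p), (38, m), (4, x), (40, t), (5, t), (6, p)}
π_{G, D} gives {(k, 12), (m, 38), (n, 18), (p, 12), (p, 28), (p, 6), (q, 22), (t, 40), (t, 5), (x, 4), (y, 16)}.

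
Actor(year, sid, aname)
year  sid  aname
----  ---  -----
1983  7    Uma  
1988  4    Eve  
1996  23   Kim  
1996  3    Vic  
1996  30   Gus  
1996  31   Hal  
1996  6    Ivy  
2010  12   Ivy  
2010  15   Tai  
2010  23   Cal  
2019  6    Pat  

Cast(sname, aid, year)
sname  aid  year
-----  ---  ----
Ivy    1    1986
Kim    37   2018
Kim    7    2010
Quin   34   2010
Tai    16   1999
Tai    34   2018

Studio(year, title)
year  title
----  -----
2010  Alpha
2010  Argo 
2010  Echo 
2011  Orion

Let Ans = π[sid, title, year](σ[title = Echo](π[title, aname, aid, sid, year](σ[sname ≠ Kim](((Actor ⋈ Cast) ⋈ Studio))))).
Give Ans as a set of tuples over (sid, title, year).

{(12, Echo, 2010), (15, Echo, 2010), (23, Echo, 2010)}

Actor ⋈ Cast (natural join on year): {(2010, 12, Ivy, Kim, 7), (2010, 12, Ivy, Quin, 34), (2010, 15, Tai, Kim, 7), (2010, 15, Tai, Quin, 34), (2010, 23, Cal, Kim, 7), (2010, 23, Cal, Quin, 34)}
(Actor ⋈ Cast) ⋈ Studio (natural join on year): {(2010, 12, Ivy, Kim, 7, Alpha), (2010, 12, Ivy, Kim, 7, Argo), (2010, 12, Ivy, Kim, 7, Echo), (2010, 12, Ivy, Quin, 34, Alpha), (2010, 12, Ivy, Quin, 34, Argo), (2010, 12, Ivy, Quin, 34, Echo), (2010, 15, Tai, Kim, 7, Alpha), (2010, 15, Tai, Kim, 7, Argo), (2010, 15, Tai, Kim, 7, Echo), (2010, 15, Tai, Quin, 34, Alpha), (2010, 15, Tai, Quin, 34, Argo), (2010, 15, Tai, Quin, 34, Echo), (2010, 23, Cal, Kim, 7, Alpha), (2010, 23, Cal, Kim, 7, Argo), (2010, 23, Cal, Kim, 7, Echo), (2010, 23, Cal, Quin, 34, Alpha), (2010, 23, Cal, Quin, 34, Argo), (2010, 23, Cal, Quin, 34, Echo)}
σ[sname ≠ Kim]: keep tuples satisfying sname ≠ Kim → {(2010, 12, Ivy, Quin, 34, Alpha), (2010, 12, Ivy, Quin, 34, Argo), (2010, 12, Ivy, Quin, 34, Echo), (2010, 15, Tai, Quin, 34, Alpha), (2010, 15, Tai, Quin, 34, Argo), (2010, 15, Tai, Quin, 34, Echo), (2010, 23, Cal, Quin, 34, Alpha), (2010, 23, Cal, Quin, 34, Argo), (2010, 23, Cal, Quin, 34, Echo)}
π[title, aname, aid, sid, year]: project onto (title, aname, aid, sid, year) → {(Alpha, Cal, 34, 23, 2010), (Alpha, Ivy, 34, 12, 2010), (Alpha, Tai, 34, 15, 2010), (Argo, Cal, 34, 23, 2010), (Argo, Ivy, 34, 12, 2010), (Argo, Tai, 34, 15, 2010), (Echo, Cal, 34, 23, 2010), (Echo, Ivy, 34, 12, 2010), (Echo, Tai, 34, 15, 2010)}
σ[title = Echo]: keep tuples satisfying title = Echo → {(Echo, Cal, 34, 23, 2010), (Echo, Ivy, 34, 12, 2010), (Echo, Tai, 34, 15, 2010)}
π[sid, title, year]: project onto (sid, title, year) → {(12, Echo, 2010), (15, Echo, 2010), (23, Echo, 2010)}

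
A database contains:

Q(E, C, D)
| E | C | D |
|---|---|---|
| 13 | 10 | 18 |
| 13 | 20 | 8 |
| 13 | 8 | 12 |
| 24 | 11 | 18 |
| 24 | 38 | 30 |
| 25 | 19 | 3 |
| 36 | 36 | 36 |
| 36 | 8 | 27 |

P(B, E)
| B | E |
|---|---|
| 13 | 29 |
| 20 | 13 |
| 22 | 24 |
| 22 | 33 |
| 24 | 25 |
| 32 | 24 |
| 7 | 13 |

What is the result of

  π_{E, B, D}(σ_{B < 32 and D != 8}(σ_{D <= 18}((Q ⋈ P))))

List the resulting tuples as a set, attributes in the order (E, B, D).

{(13, 20, 12), (13, 20, 18), (13, 7, 12), (13, 7, 18), (24, 22, 18), (25, 24, 3)}

Natural join on E: {(13, 10, 18, 20), (13, 10, 18, 7), (13, 20, 8, 20), (13, 20, 8, 7), (13, 8, 12, 20), (13, 8, 12, 7), (24, 11, 18, 22), (24, 11, 18, 32), (24, 38, 30, 22), (24, 38, 30, 32), (25, 19, 3, 24)}
Filtering on D <= 18 leaves {(13, 10, 18, 20), (13, 10, 18, 7), (13, 20, 8, 20), (13, 20, 8, 7), (13, 8, 12, 20), (13, 8, 12, 7), (24, 11, 18, 22), (24, 11, 18, 32), (25, 19, 3, 24)}.
Filtering on B < 32 and D != 8 leaves {(13, 10, 18, 20), (13, 10, 18, 7), (13, 8, 12, 20), (13, 8, 12, 7), (24, 11, 18, 22), (25, 19, 3, 24)}.
Projecting to E, B, D: {(13, 20, 12), (13, 20, 18), (13, 7, 12), (13, 7, 18), (24, 22, 18), (25, 24, 3)}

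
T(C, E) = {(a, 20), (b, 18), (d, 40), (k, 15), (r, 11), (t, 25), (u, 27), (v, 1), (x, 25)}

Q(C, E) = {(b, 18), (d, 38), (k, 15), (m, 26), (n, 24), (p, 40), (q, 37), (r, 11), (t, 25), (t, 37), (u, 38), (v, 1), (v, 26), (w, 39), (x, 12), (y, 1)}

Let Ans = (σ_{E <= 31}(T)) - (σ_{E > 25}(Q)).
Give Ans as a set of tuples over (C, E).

{(a, 20), (b, 18), (k, 15), (r, 11), (t, 25), (u, 27), (v, 1), (x, 25)}

σ[E <= 31]: keep tuples satisfying E <= 31 → {(a, 20), (b, 18), (k, 15), (r, 11), (t, 25), (u, 27), (v, 1), (x, 25)}
σ[E > 25]: keep tuples satisfying E > 25 → {(d, 38), (m, 26), (p, 40), (q, 37), (t, 37), (u, 38), (v, 26), (w, 39)}
Taking the difference: {(a, 20), (b, 18), (k, 15), (r, 11), (t, 25), (u, 27), (v, 1), (x, 25)}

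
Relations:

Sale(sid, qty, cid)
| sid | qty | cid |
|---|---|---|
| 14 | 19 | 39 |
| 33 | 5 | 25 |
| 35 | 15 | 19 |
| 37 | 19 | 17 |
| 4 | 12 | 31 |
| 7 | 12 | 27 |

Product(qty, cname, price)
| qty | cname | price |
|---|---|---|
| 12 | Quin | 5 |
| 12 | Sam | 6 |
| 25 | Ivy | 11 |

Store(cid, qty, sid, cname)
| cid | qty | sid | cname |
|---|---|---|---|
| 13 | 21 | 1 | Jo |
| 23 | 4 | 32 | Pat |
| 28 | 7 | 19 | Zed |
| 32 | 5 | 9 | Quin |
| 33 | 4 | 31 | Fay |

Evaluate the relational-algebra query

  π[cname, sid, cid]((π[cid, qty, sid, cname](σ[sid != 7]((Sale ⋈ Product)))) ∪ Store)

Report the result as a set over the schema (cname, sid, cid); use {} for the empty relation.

{(Fay, 31, 33), (Jo, 1, 13), (Pat, 32, 23), (Quin, 4, 31), (Quin, 9, 32), (Sam, 4, 31), (Zed, 19, 28)}

Joining Sale and Product on qty yields {(4, 12, 31, Quin, 5), (4, 12, 31, Sam, 6), (7, 12, 27, Quin, 5), (7, 12, 27, Sam, 6)}.
Apply σ_{sid != 7}; surviving tuples: {(4, 12, 31, Quin, 5), (4, 12, 31, Sam, 6)}
Projecting to cid, qty, sid, cname: {(31, 12, 4, Quin), (31, 12, 4, Sam)}
Union: {(31, 12, 4, Quin), (31, 12, 4, Sam)} with {(13, 21, 1, Jo), (23, 4, 32, Pat), (28, 7, 19, Zed), (32, 5, 9, Quin), (33, 4, 31, Fay)} → {(13, 21, 1, Jo), (23, 4, 32, Pat), (28, 7, 19, Zed), (31, 12, 4, Quin), (31, 12, 4, Sam), (32, 5, 9, Quin), (33, 4, 31, Fay)}
Projecting to cname, sid, cid: {(Fay, 31, 33), (Jo, 1, 13), (Pat, 32, 23), (Quin, 4, 31), (Quin, 9, 32), (Sam, 4, 31), (Zed, 19, 28)}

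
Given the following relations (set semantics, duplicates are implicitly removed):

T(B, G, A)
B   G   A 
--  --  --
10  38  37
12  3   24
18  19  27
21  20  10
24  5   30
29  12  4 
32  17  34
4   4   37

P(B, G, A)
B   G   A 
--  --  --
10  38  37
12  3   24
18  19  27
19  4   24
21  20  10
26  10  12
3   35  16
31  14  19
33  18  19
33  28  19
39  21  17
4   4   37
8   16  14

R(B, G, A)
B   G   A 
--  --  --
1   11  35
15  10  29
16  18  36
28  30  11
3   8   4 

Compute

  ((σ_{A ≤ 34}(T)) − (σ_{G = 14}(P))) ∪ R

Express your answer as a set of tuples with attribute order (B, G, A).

Selection A ≤ 34: {(12, 3, 24), (18, 19, 27), (21, 20, 10), (24, 5, 30), (29, 12, 4), (32, 17, 34)}
Selection G = 14: {(31, 14, 19)}
Difference: {(12, 3, 24), (18, 19, 27), (21, 20, 10), (24, 5, 30), (29, 12, 4), (32, 17, 34)} with {(31, 14, 19)} → {(12, 3, 24), (18, 19, 27), (21, 20, 10), (24, 5, 30), (29, 12, 4), (32, 17, 34)}
Union: {(12, 3, 24), (18, 19, 27), (21, 20, 10), (24, 5, 30), (29, 12, 4), (32, 17, 34)} with {(1, 11, 35), (15, 10, 29), (16, 18, 36), (28, 30, 11), (3, 8, 4)} → {(1, 11, 35), (12, 3, 24), (15, 10, 29), (16, 18, 36), (18, 19, 27), (21, 20, 10), (24, 5, 30), (28, 30, 11), (29, 12, 4), (3, 8, 4), (32, 17, 34)}

{(1, 11, 35), (12, 3, 24), (15, 10, 29), (16, 18, 36), (18, 19, 27), (21, 20, 10), (24, 5, 30), (28, 30, 11), (29, 12, 4), (3, 8, 4), (32, 17, 34)}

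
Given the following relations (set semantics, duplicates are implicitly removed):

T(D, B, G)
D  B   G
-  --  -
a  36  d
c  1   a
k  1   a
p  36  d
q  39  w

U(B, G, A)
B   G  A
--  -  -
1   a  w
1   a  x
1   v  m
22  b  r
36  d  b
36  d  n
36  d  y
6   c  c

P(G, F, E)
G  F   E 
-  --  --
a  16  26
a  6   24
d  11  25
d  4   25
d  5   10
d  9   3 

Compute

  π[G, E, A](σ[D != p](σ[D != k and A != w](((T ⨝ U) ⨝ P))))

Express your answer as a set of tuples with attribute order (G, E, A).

T ⋈ U (natural join on B, G): {(a, 36, d, b), (a, 36, d, n), (a, 36, d, y), (c, 1, a, w), (c, 1, a, x), (k, 1, a, w), (k, 1, a, x), (p, 36, d, b), (p, 36, d, n), (p, 36, d, y)}
(T ⨝ U) ⋈ P (natural join on G): {(a, 36, d, b, 11, 25), (a, 36, d, b, 4, 25), (a, 36, d, b, 5, 10), (a, 36, d, b, 9, 3), (a, 36, d, n, 11, 25), (a, 36, d, n, 4, 25), (a, 36, d, n, 5, 10), (a, 36, d, n, 9, 3), (a, 36, d, y, 11, 25), (a, 36, d, y, 4, 25), (a, 36, d, y, 5, 10), (a, 36, d, y, 9, 3), (c, 1, a, w, 16, 26), (c, 1, a, w, 6, 24), (c, 1, a, x, 16, 26), (c, 1, a, x, 6, 24), (k, 1, a, w, 16, 26), (k, 1, a, w, 6, 24), (k, 1, a, x, 16, 26), (k, 1, a, x, 6, 24), (p, 36, d, b, 11, 25), (p, 36, d, b, 4, 25), (p, 36, d, b, 5, 10), (p, 36, d, b, 9, 3), (p, 36, d, n, 11, 25), (p, 36, d, n, 4, 25), (p, 36, d, n, 5, 10), (p, 36, d, n, 9, 3), (p, 36, d, y, 11, 25), (p, 36, d, y, 4, 25), (p, 36, d, y, 5, 10), (p, 36, d, y, 9, 3)}
Selection D != k and A != w: {(a, 36, d, b, 11, 25), (a, 36, d, b, 4, 25), (a, 36, d, b, 5, 10), (a, 36, d, b, 9, 3), (a, 36, d, n, 11, 25), (a, 36, d, n, 4, 25), (a, 36, d, n, 5, 10), (a, 36, d, n, 9, 3), (a, 36, d, y, 11, 25), (a, 36, d, y, 4, 25), (a, 36, d, y, 5, 10), (a, 36, d, y, 9, 3), (c, 1, a, x, 16, 26), (c, 1, a, x, 6, 24), (p, 36, d, b, 11, 25), (p, 36, d, b, 4, 25), (p, 36, d, b, 5, 10), (p, 36, d, b, 9, 3), (p, 36, d, n, 11, 25), (p, 36, d, n, 4, 25), (p, 36, d, n, 5, 10), (p, 36, d, n, 9, 3), (p, 36, d, y, 11, 25), (p, 36, d, y, 4, 25), (p, 36, d, y, 5, 10), (p, 36, d, y, 9, 3)}
Selection D != p: {(a, 36, d, b, 11, 25), (a, 36, d, b, 4, 25), (a, 36, d, b, 5, 10), (a, 36, d, b, 9, 3), (a, 36, d, n, 11, 25), (a, 36, d, n, 4, 25), (a, 36, d, n, 5, 10), (a, 36, d, n, 9, 3), (a, 36, d, y, 11, 25), (a, 36, d, y, 4, 25), (a, 36, d, y, 5, 10), (a, 36, d, y, 9, 3), (c, 1, a, x, 16, 26), (c, 1, a, x, 6, 24)}
Projecting to G, E, A (3 duplicate(s) eliminated): {(a, 24, x), (a, 26, x), (d, 10, b), (d, 10, n), (d, 10, y), (d, 25, b), (d, 25, n), (d, 25, y), (d, 3, b), (d, 3, n), (d, 3, y)}

{(a, 24, x), (a, 26, x), (d, 10, b), (d, 10, n), (d, 10, y), (d, 25, b), (d, 25, n), (d, 25, y), (d, 3, b), (d, 3, n), (d, 3, y)}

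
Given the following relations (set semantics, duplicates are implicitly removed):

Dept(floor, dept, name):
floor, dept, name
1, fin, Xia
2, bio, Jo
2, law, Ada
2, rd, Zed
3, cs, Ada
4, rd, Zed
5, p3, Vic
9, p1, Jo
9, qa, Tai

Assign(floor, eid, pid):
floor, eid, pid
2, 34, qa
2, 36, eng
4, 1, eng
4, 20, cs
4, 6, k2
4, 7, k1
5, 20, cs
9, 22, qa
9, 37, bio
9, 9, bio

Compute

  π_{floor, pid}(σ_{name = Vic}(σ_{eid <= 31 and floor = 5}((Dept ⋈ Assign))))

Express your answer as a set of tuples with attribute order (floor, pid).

{(5, cs)}

Natural join on floor: {(2, bio, Jo, 34, qa), (2, bio, Jo, 36, eng), (2, law, Ada, 34, qa), (2, law, Ada, 36, eng), (2, rd, Zed, 34, qa), (2, rd, Zed, 36, eng), (4, rd, Zed, 1, eng), (4, rd, Zed, 20, cs), (4, rd, Zed, 6, k2), (4, rd, Zed, 7, k1), (5, p3, Vic, 20, cs), (9, p1, Jo, 22, qa), (9, p1, Jo, 37, bio), (9, p1, Jo, 9, bio), (9, qa, Tai, 22, qa), (9, qa, Tai, 37, bio), (9, qa, Tai, 9, bio)}
Filtering on eid <= 31 and floor = 5 leaves {(5, p3, Vic, 20, cs)}.
Filtering on name = Vic leaves {(5, p3, Vic, 20, cs)}.
Keep only column(s) floor, pid: {(5, cs)}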